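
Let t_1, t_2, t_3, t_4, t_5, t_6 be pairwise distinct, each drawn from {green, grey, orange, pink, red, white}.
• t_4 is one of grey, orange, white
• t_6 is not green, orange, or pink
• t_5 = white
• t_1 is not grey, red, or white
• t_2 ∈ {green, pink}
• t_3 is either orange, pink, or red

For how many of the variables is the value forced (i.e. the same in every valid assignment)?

1

t_5's domain is down to {white}, so t_5 = white. So t_4, t_6 can't be white.
Determined: t_5=white. The other variables each still have more than one consistent value. That makes 1.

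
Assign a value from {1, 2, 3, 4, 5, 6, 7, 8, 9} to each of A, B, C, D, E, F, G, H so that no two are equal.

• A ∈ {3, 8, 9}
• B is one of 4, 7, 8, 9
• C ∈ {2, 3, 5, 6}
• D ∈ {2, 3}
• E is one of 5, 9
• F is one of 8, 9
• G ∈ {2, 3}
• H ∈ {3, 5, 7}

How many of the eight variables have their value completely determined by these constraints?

4

Among the 8 variables, 4 fits only B (and all 8 values in {2, 3, 4, 5, 6, 7, 8, 9} must be used), so B = 4.
The 7 still-open variables draw from only 7 values {2, 3, 5, 6, 7, 8, 9}, so each is used; only C can be 6, hence C = 6.
The 6 still-open variables together cover exactly {2, 3, 5, 7, 8, 9} — 6 values for 6 variables — and 7 appears only in H's list, so H = 7.
The 5 still-open variables draw from only 5 values {2, 3, 5, 8, 9}, so each is used; only E can be 5, hence E = 5.
D and G between them cover only {2, 3} — a naked pair. Remove those values from A.
Determined: B=4, C=6, E=5, H=7. The other variables each still have more than one consistent value. That makes 4.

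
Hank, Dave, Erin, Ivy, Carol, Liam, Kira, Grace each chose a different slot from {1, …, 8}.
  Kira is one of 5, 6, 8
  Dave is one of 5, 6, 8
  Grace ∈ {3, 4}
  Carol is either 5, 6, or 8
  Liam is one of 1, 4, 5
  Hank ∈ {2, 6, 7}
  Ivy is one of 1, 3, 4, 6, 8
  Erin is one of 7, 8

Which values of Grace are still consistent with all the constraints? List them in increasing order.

3, 4

The 8 variables draw from only 8 values {1, 2, 3, 4, 5, 6, 7, 8}, so each is used; only Hank can be 2, hence Hank = 2.
The 7 still-open variables together cover exactly {1, 3, 4, 5, 6, 7, 8} — 7 values for 7 variables — and 7 appears only in Erin's list, so Erin = 7.
The 3 variables Dave, Carol, Kira are confined to {5, 6, 8}, which locks those values in; drop them from Ivy, Liam.
No further eliminations apply; Grace can still be any of 3, 4.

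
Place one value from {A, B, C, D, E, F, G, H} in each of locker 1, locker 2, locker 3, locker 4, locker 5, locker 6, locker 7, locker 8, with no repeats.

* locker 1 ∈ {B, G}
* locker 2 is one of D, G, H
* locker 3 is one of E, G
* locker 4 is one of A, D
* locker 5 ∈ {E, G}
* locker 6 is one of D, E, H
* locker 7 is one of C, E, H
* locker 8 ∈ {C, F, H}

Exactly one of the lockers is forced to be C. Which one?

Among the 8 variables, A fits only locker 4 (and all 8 values in {A, B, C, D, E, F, G, H} must be used), so locker 4 = A.
The 7 still-open variables draw from only 7 values {B, C, D, E, F, G, H}, so each is used; only locker 1 can be B, hence locker 1 = B.
The 6 still-open variables together cover exactly {C, D, E, F, G, H} — 6 values for 6 variables — and F appears only in locker 8's list, so locker 8 = F.
Among the 5 still-open variables, C fits only locker 7 (and all 5 values in {C, D, E, G, H} must be used), so locker 7 = C.

locker 7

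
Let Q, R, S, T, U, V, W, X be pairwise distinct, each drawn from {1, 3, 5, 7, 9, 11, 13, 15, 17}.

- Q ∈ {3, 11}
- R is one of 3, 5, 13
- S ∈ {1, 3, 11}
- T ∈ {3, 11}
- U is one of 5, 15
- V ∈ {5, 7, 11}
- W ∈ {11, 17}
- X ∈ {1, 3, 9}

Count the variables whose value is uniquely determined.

Q and T between them cover only {3, 11} — a naked pair. Remove those values from R, S, V, W, X.
That leaves S = 1. Strike 1 from X.
W's domain is down to {17}, so W = 17.
X must be 9 (only option left).
Determined: S=1, W=17, X=9. The other variables each still have more than one consistent value. That makes 3.

3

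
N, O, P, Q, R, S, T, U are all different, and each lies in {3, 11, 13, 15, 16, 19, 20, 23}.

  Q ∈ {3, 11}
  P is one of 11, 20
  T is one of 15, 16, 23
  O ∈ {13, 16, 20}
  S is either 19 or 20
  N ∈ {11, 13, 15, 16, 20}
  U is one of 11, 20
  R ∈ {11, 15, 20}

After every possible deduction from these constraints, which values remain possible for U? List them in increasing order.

11, 20

The 8 variables draw from only 8 values {3, 11, 13, 15, 16, 19, 20, 23}, so each is used; only Q can be 3, hence Q = 3.
The 7 still-open variables draw from only 7 values {11, 13, 15, 16, 19, 20, 23}, so each is used; only S can be 19, hence S = 19.
Among the 6 still-open variables, 23 fits only T (and all 6 values in {11, 13, 15, 16, 20, 23} must be used), so T = 23.
P and U between them cover only {11, 20} — a naked pair. Remove those values from N, O, R.
R must be 15 (only option left). Remove 15 from N.
No further eliminations apply; U can still be any of 11, 20.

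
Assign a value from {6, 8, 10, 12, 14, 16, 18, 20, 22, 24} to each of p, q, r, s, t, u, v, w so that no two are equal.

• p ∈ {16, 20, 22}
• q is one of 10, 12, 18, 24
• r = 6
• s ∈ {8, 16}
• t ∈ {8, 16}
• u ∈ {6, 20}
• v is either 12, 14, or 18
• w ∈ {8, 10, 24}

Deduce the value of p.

r's domain is down to {6}, so r = 6. Remove 6 from u.
u's domain is down to {20}, so u = 20. Remove 20 from p.
The 2 variables s and t are confined to {8, 16}, which locks those values in; drop them from p, w.
So p = 22.

22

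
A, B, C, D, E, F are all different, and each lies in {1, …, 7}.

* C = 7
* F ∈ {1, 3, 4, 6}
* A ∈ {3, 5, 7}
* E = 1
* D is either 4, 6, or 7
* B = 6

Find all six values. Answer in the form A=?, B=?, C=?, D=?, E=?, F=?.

A=5, B=6, C=7, D=4, E=1, F=3

B must be 6 (only option left). So D, F can't be 6.
That leaves C = 7. So A, D can't be 7.
D must be 4 (only option left). Eliminate 4 elsewhere: F.
E must be 1 (only option left). Remove 1 from F.
That leaves F = 3. Remove 3 from A.
A's domain is down to {5}, so A = 5.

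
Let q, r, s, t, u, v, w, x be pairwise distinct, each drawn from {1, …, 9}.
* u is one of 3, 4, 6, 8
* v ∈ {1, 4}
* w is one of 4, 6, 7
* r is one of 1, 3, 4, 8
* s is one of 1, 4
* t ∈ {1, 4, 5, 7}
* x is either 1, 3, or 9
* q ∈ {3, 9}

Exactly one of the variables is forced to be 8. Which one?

Among the 8 variables, 5 fits only t (and all 8 values in {1, 3, 4, 5, 6, 7, 8, 9} must be used), so t = 5.
The 7 still-open variables together cover exactly {1, 3, 4, 6, 7, 8, 9} — 7 values for 7 variables — and 7 appears only in w's list, so w = 7.
The 6 still-open variables together cover exactly {1, 3, 4, 6, 8, 9} — 6 values for 6 variables — and 6 appears only in u's list, so u = 6.
The 5 still-open variables draw from only 5 values {1, 3, 4, 8, 9}, so each is used; only r can be 8, hence r = 8.

r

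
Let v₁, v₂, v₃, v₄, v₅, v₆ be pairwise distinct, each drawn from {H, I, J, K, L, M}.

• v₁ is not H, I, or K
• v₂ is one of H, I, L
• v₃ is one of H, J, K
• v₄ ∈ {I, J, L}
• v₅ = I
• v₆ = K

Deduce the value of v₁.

M

v₅ has just one choice, so v₅ = I. Strike I from v₂, v₄.
v₆'s domain is down to {K}, so v₆ = K. Eliminate K elsewhere: v₃.
The 4 still-open variables together cover exactly {H, J, L, M} — 4 values for 4 variables — and M appears only in v₁'s list, so v₁ = M.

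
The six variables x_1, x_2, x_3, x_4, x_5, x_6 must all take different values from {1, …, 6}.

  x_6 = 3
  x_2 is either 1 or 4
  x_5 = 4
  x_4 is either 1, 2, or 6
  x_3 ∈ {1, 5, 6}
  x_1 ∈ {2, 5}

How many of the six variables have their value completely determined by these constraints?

x_5 must be 4 (only option left). Eliminate 4 elsewhere: x_2.
x_6's domain is down to {3}, so x_6 = 3.
That leaves x_2 = 1. So x_3, x_4 can't be 1.
Determined: x_2=1, x_5=4, x_6=3. The other variables each still have more than one consistent value. That makes 3.

3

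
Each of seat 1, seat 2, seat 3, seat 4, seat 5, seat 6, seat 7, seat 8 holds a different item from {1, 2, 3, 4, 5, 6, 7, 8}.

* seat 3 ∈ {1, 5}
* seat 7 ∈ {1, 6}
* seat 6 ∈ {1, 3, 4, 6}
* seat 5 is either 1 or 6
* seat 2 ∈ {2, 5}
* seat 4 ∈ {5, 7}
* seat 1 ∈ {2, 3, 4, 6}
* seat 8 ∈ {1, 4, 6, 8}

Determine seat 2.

The 8 variables draw from only 8 values {1, 2, 3, 4, 5, 6, 7, 8}, so each is used; only seat 4 can be 7, hence seat 4 = 7.
The 7 still-open variables draw from only 7 values {1, 2, 3, 4, 5, 6, 8}, so each is used; only seat 8 can be 8, hence seat 8 = 8.
seat 5 and seat 7 between them cover only {1, 6} — a naked pair. Remove those values from seat 1, seat 3, seat 6.
seat 3's domain is down to {5}, so seat 3 = 5. So seat 2 can't be 5.
So seat 2 = 2.

2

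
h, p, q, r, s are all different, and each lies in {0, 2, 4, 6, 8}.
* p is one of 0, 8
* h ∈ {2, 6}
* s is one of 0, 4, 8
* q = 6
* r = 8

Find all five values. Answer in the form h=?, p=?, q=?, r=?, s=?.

q's domain is down to {6}, so q = 6. Strike 6 from h.
r must be 8 (only option left). Remove 8 from p, s.
That leaves h = 2.
That leaves p = 0. Eliminate 0 elsewhere: s.
That leaves s = 4.

h=2, p=0, q=6, r=8, s=4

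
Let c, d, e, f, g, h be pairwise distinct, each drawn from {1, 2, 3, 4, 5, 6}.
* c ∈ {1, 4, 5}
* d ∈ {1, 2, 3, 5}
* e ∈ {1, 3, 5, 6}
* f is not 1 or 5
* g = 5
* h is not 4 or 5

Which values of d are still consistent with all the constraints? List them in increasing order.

g's domain is down to {5}, so g = 5. So c, d, e can't be 5.
No further eliminations apply; d can still be any of 1, 2, 3.

1, 2, 3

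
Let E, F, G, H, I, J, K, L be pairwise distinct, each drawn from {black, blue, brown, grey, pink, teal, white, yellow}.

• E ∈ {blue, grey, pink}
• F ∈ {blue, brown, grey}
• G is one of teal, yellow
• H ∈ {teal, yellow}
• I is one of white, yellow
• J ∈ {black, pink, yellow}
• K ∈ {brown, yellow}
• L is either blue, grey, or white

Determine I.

The 8 variables draw from only 8 values {black, blue, brown, grey, pink, teal, white, yellow}, so each is used; only J can be black, hence J = black.
The 7 still-open variables together cover exactly {blue, brown, grey, pink, teal, white, yellow} — 7 values for 7 variables — and pink appears only in E's list, so E = pink.
G and H share exactly the 2 values {teal, yellow}; by pigeonhole those values go to them, so strike teal, yellow from I, K.
So I = white.

white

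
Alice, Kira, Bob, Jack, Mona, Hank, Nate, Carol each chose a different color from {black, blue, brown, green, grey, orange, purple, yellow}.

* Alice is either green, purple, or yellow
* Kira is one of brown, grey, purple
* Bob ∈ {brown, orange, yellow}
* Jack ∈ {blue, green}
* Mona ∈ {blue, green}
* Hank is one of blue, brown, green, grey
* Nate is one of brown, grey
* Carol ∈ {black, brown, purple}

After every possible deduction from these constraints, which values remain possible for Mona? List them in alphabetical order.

blue, green

The 8 variables together cover exactly {black, blue, brown, green, grey, orange, purple, yellow} — 8 values for 8 variables — and black appears only in Carol's list, so Carol = black.
Among the 7 still-open variables, orange fits only Bob (and all 7 values in {blue, brown, green, grey, orange, purple, yellow} must be used), so Bob = orange.
The 6 still-open variables draw from only 6 values {blue, brown, green, grey, purple, yellow}, so each is used; only Alice can be yellow, hence Alice = yellow.
The 5 still-open variables together cover exactly {blue, brown, green, grey, purple} — 5 values for 5 variables — and purple appears only in Kira's list, so Kira = purple.
Jack and Mona share exactly the 2 values {blue, green}; by pigeonhole those values go to them, so strike blue, green from Hank.
No further eliminations apply; Mona can still be any of blue, green.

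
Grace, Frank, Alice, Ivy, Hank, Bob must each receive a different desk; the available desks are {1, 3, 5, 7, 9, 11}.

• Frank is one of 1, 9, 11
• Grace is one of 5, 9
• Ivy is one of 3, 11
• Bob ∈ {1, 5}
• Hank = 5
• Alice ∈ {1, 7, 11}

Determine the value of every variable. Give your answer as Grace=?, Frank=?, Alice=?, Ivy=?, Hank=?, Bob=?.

Grace=9, Frank=11, Alice=7, Ivy=3, Hank=5, Bob=1

Hank must be 5 (only option left). Eliminate 5 elsewhere: Grace, Bob.
Bob has just one choice, so Bob = 1. Strike 1 from Frank, Alice.
That leaves Grace = 9. Strike 9 from Frank.
Frank has just one choice, so Frank = 11. Remove 11 from Alice, Ivy.
That leaves Alice = 7.
That leaves Ivy = 3.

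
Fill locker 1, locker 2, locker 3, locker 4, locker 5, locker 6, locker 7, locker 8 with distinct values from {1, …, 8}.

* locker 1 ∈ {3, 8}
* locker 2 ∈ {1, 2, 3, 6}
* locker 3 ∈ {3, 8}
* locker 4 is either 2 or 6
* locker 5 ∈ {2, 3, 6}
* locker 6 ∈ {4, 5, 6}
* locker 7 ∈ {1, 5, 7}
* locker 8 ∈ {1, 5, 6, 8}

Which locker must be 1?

locker 2

The 8 variables draw from only 8 values {1, 2, 3, 4, 5, 6, 7, 8}, so each is used; only locker 6 can be 4, hence locker 6 = 4.
The 7 still-open variables draw from only 7 values {1, 2, 3, 5, 6, 7, 8}, so each is used; only locker 7 can be 7, hence locker 7 = 7.
The 6 still-open variables together cover exactly {1, 2, 3, 5, 6, 8} — 6 values for 6 variables — and 5 appears only in locker 8's list, so locker 8 = 5.
Among the 5 still-open variables, 1 fits only locker 2 (and all 5 values in {1, 2, 3, 6, 8} must be used), so locker 2 = 1.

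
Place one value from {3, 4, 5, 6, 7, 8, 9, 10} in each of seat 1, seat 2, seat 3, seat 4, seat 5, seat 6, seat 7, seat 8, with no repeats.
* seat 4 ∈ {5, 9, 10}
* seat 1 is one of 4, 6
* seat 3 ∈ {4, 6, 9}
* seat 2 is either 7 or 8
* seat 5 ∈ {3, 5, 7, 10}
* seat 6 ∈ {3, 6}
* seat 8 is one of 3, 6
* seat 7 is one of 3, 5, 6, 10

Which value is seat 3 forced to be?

Among the 8 variables, 8 fits only seat 2 (and all 8 values in {3, 4, 5, 6, 7, 8, 9, 10} must be used), so seat 2 = 8.
The 7 still-open variables together cover exactly {3, 4, 5, 6, 7, 9, 10} — 7 values for 7 variables — and 7 appears only in seat 5's list, so seat 5 = 7.
seat 6 and seat 8 share exactly the 2 values {3, 6}; by pigeonhole those values go to them, so strike 3, 6 from seat 1, seat 3, seat 7.
seat 1's domain is down to {4}, so seat 1 = 4. Eliminate 4 elsewhere: seat 3.
So seat 3 = 9.

9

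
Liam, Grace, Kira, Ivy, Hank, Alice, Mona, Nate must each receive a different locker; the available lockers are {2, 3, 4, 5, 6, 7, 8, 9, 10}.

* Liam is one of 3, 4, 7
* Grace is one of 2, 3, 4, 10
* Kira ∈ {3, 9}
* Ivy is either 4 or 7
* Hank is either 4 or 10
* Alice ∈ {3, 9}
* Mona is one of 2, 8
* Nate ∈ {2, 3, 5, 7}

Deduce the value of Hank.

10

The 8 variables draw from only 8 values {2, 3, 4, 5, 7, 8, 9, 10}, so each is used; only Nate can be 5, hence Nate = 5.
The 7 still-open variables together cover exactly {2, 3, 4, 7, 8, 9, 10} — 7 values for 7 variables — and 8 appears only in Mona's list, so Mona = 8.
The 6 still-open variables draw from only 6 values {2, 3, 4, 7, 9, 10}, so each is used; only Grace can be 2, hence Grace = 2.
The 5 still-open variables together cover exactly {3, 4, 7, 9, 10} — 5 values for 5 variables — and 10 appears only in Hank's list, so Hank = 10.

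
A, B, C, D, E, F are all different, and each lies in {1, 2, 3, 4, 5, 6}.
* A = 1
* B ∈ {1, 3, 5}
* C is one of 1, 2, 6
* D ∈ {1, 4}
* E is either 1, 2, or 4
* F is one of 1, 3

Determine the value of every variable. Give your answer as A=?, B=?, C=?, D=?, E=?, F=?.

A=1, B=5, C=6, D=4, E=2, F=3

A has just one choice, so A = 1. Strike 1 from B, C, D, E, F.
D must be 4 (only option left). Remove 4 from E.
That leaves E = 2. Remove 2 from C.
That leaves F = 3. Strike 3 from B.
B's domain is down to {5}, so B = 5.
C's domain is down to {6}, so C = 6.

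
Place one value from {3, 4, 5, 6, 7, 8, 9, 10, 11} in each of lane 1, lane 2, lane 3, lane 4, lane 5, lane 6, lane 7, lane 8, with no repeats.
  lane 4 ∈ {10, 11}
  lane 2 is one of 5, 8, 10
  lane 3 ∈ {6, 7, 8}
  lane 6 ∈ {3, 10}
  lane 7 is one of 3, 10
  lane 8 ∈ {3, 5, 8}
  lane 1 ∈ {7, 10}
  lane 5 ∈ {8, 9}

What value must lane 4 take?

Among the 8 variables, 6 fits only lane 3 (and all 8 values in {3, 5, 6, 7, 8, 9, 10, 11} must be used), so lane 3 = 6.
Among the 7 still-open variables, 7 fits only lane 1 (and all 7 values in {3, 5, 7, 8, 9, 10, 11} must be used), so lane 1 = 7.
Among the 6 still-open variables, 9 fits only lane 5 (and all 6 values in {3, 5, 8, 9, 10, 11} must be used), so lane 5 = 9.
The 5 still-open variables together cover exactly {3, 5, 8, 10, 11} — 5 values for 5 variables — and 11 appears only in lane 4's list, so lane 4 = 11.

11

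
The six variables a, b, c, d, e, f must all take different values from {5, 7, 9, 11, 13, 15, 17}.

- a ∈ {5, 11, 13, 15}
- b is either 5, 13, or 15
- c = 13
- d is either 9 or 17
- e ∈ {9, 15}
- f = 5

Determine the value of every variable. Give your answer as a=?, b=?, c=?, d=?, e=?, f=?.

c must be 13 (only option left). Remove 13 from a, b.
f must be 5 (only option left). Eliminate 5 elsewhere: a, b.
b must be 15 (only option left). Eliminate 15 elsewhere: a, e.
e has just one choice, so e = 9. So d can't be 9.
a's domain is down to {11}, so a = 11.
That leaves d = 17.

a=11, b=15, c=13, d=17, e=9, f=5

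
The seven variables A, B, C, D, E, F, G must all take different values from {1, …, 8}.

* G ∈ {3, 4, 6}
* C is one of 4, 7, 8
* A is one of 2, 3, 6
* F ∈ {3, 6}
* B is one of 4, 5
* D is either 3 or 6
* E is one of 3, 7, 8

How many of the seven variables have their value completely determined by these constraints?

The 7 variables draw from only 7 values {2, 3, 4, 5, 6, 7, 8}, so each is used; only A can be 2, hence A = 2.
The 6 still-open variables together cover exactly {3, 4, 5, 6, 7, 8} — 6 values for 6 variables — and 5 appears only in B's list, so B = 5.
D and F between them cover only {3, 6} — a naked pair. Remove those values from E, G.
That leaves G = 4. Remove 4 from C.
Determined: A=2, B=5, G=4. The other variables each still have more than one consistent value. That makes 3.

3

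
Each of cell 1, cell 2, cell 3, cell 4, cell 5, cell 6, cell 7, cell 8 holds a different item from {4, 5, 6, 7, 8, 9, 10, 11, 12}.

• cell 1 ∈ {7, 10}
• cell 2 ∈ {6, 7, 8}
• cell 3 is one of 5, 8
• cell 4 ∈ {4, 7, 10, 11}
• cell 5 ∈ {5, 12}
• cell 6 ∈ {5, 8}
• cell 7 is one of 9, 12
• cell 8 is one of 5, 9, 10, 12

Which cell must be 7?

cell 3 and cell 6 share exactly the 2 values {5, 8}; by pigeonhole those values go to them, so strike 5, 8 from cell 2, cell 5, cell 8.
cell 5 must be 12 (only option left). Strike 12 from cell 7, cell 8.
cell 7 has just one choice, so cell 7 = 9. Eliminate 9 elsewhere: cell 8.
cell 8 must be 10 (only option left). Eliminate 10 elsewhere: cell 1, cell 4.
So 7 goes to cell 1.

cell 1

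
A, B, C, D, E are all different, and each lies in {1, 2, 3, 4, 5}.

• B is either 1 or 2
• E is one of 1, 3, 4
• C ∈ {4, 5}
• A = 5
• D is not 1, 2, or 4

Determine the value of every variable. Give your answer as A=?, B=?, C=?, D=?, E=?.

A=5, B=2, C=4, D=3, E=1

A must be 5 (only option left). Remove 5 from C, D.
C's domain is down to {4}, so C = 4. Remove 4 from E.
D must be 3 (only option left). Eliminate 3 elsewhere: E.
E has just one choice, so E = 1. So B can't be 1.
B has just one choice, so B = 2.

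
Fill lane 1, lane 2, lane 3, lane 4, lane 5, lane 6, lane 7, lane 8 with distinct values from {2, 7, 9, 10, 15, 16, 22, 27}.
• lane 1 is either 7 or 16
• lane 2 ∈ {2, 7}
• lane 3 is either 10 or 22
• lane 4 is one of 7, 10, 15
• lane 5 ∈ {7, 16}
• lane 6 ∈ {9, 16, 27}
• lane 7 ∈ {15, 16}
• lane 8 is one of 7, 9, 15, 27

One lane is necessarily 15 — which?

lane 7

Among the 8 variables, 2 fits only lane 2 (and all 8 values in {2, 7, 9, 10, 15, 16, 22, 27} must be used), so lane 2 = 2.
Among the 7 still-open variables, 22 fits only lane 3 (and all 7 values in {7, 9, 10, 15, 16, 22, 27} must be used), so lane 3 = 22.
The 6 still-open variables draw from only 6 values {7, 9, 10, 15, 16, 27}, so each is used; only lane 4 can be 10, hence lane 4 = 10.
lane 1 and lane 5 between them cover only {7, 16} — a naked pair. Remove those values from lane 6, lane 7, lane 8.
So 15 goes to lane 7.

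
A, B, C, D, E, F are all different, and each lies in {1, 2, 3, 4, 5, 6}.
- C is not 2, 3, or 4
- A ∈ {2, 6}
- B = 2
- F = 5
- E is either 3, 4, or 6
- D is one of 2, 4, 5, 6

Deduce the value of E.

B's domain is down to {2}, so B = 2. So A, D can't be 2.
F's domain is down to {5}, so F = 5. So C, D can't be 5.
A must be 6 (only option left). Strike 6 from C, D, E.
C has just one choice, so C = 1.
D's domain is down to {4}, so D = 4. So E can't be 4.
So E = 3.

3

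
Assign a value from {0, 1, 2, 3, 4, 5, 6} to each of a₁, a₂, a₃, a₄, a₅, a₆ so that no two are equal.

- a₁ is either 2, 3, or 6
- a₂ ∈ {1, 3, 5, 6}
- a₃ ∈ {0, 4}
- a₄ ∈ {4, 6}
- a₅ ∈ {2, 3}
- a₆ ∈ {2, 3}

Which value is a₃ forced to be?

a₅ and a₆ share exactly the 2 values {2, 3}; by pigeonhole those values go to them, so strike 2, 3 from a₁, a₂.
a₁'s domain is down to {6}, so a₁ = 6. So a₂, a₄ can't be 6.
a₄ has just one choice, so a₄ = 4. Strike 4 from a₃.
So a₃ = 0.

0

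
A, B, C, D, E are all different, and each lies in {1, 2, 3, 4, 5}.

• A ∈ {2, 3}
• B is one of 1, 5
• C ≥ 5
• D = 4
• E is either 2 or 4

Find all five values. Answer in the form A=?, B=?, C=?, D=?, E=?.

C's domain is down to {5}, so C = 5. Eliminate 5 elsewhere: B.
D has just one choice, so D = 4. Remove 4 from E.
That leaves E = 2. Remove 2 from A.
A must be 3 (only option left).
B has just one choice, so B = 1.

A=3, B=1, C=5, D=4, E=2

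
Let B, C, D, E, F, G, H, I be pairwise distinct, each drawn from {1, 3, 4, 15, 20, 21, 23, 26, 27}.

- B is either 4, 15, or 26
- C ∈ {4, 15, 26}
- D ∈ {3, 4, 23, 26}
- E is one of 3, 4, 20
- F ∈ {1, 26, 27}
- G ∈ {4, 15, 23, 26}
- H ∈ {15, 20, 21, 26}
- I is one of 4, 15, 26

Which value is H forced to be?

21

The 3 variables B, C, I are confined to {4, 15, 26}, which locks those values in; drop them from D, E, F, G, H.
That leaves G = 23. Remove 23 from D.
That leaves D = 3. Eliminate 3 elsewhere: E.
E must be 20 (only option left). Strike 20 from H.
So H = 21.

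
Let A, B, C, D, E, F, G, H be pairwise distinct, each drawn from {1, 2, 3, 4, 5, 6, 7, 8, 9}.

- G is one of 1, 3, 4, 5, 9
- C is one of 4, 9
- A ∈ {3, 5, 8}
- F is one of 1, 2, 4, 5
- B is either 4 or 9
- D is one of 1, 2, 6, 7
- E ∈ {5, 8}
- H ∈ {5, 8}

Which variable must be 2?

F

B and C between them cover only {4, 9} — a naked pair. Remove those values from F, G.
E and H share exactly the 2 values {5, 8}; by pigeonhole those values go to them, so strike 5, 8 from A, F, G.
A must be 3 (only option left). Strike 3 from G.
G must be 1 (only option left). Eliminate 1 elsewhere: D, F.
So 2 goes to F.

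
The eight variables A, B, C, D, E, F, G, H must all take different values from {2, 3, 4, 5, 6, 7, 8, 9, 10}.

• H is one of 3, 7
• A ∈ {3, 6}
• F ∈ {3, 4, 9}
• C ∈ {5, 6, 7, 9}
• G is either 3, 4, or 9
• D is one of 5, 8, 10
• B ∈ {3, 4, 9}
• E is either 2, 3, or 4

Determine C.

B, F, G share exactly the 3 values {3, 4, 9}; by pigeonhole those values go to them, so strike 3, 4, 9 from A, C, E, H.
A has just one choice, so A = 6. Eliminate 6 elsewhere: C.
E has just one choice, so E = 2.
H's domain is down to {7}, so H = 7. Remove 7 from C.
So C = 5.

5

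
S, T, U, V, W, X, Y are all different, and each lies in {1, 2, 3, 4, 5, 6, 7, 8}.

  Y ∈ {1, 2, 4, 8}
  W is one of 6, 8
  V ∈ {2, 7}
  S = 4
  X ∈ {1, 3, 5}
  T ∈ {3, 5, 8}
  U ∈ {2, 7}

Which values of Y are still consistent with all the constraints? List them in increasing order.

1, 8

S must be 4 (only option left). Remove 4 from Y.
The 2 variables U and V are confined to {2, 7}, which locks those values in; drop them from Y.
No further eliminations apply; Y can still be any of 1, 8.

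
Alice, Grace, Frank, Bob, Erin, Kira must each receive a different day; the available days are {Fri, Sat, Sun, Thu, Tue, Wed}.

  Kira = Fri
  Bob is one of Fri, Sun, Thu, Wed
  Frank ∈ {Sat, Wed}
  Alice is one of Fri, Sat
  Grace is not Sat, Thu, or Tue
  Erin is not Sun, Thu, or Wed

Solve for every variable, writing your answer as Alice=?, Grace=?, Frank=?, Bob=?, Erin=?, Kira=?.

Alice=Sat, Grace=Sun, Frank=Wed, Bob=Thu, Erin=Tue, Kira=Fri

Kira has just one choice, so Kira = Fri. Strike Fri from Alice, Grace, Bob, Erin.
That leaves Alice = Sat. So Frank, Erin can't be Sat.
Frank's domain is down to {Wed}, so Frank = Wed. Strike Wed from Grace, Bob.
Erin's domain is down to {Tue}, so Erin = Tue.
That leaves Grace = Sun. Strike Sun from Bob.
Bob must be Thu (only option left).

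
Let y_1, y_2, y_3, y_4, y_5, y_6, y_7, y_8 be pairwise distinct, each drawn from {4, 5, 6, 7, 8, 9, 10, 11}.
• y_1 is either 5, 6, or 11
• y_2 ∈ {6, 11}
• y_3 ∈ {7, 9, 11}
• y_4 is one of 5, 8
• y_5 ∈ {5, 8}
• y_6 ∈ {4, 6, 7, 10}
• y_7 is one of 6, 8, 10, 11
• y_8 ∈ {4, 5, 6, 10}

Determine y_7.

10

The 8 variables draw from only 8 values {4, 5, 6, 7, 8, 9, 10, 11}, so each is used; only y_3 can be 9, hence y_3 = 9.
The 7 still-open variables draw from only 7 values {4, 5, 6, 7, 8, 10, 11}, so each is used; only y_6 can be 7, hence y_6 = 7.
The 6 still-open variables draw from only 6 values {4, 5, 6, 8, 10, 11}, so each is used; only y_8 can be 4, hence y_8 = 4.
The 5 still-open variables together cover exactly {5, 6, 8, 10, 11} — 5 values for 5 variables — and 10 appears only in y_7's list, so y_7 = 10.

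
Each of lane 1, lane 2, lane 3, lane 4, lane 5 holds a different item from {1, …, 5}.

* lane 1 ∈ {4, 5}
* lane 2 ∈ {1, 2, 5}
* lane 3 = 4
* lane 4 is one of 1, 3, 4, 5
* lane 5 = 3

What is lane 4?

1

lane 3's domain is down to {4}, so lane 3 = 4. Strike 4 from lane 1, lane 4.
lane 5 must be 3 (only option left). Eliminate 3 elsewhere: lane 4.
lane 1's domain is down to {5}, so lane 1 = 5. Eliminate 5 elsewhere: lane 2, lane 4.
So lane 4 = 1.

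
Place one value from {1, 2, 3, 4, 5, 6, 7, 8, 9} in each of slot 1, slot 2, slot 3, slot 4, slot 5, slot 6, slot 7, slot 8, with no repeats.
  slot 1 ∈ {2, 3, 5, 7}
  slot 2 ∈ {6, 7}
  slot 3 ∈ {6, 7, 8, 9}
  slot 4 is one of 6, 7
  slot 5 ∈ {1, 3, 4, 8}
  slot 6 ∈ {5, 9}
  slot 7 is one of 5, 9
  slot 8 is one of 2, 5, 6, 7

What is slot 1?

slot 2 and slot 4 share exactly the 2 values {6, 7}; by pigeonhole those values go to them, so strike 6, 7 from slot 1, slot 3, slot 8.
slot 6 and slot 7 between them cover only {5, 9} — a naked pair. Remove those values from slot 1, slot 3, slot 8.
slot 3's domain is down to {8}, so slot 3 = 8. So slot 5 can't be 8.
slot 8 must be 2 (only option left). Remove 2 from slot 1.
So slot 1 = 3.

3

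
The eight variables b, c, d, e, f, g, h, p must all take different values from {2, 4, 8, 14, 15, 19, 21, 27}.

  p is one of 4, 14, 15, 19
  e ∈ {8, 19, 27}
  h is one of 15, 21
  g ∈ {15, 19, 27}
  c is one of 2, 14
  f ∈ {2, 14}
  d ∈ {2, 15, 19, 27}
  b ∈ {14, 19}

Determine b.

19

Among the 8 variables, 4 fits only p (and all 8 values in {2, 4, 8, 14, 15, 19, 21, 27} must be used), so p = 4.
Among the 7 still-open variables, 8 fits only e (and all 7 values in {2, 8, 14, 15, 19, 21, 27} must be used), so e = 8.
The 6 still-open variables draw from only 6 values {2, 14, 15, 19, 21, 27}, so each is used; only h can be 21, hence h = 21.
The 2 variables c and f are confined to {2, 14}, which locks those values in; drop them from b, d.
So b = 19.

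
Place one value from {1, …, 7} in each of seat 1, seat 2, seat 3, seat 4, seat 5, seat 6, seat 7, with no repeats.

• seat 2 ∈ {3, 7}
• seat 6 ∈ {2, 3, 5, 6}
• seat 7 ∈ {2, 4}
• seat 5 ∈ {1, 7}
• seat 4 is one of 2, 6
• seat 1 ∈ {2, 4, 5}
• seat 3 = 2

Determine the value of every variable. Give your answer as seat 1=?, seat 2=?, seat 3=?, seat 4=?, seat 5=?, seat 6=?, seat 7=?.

seat 3's domain is down to {2}, so seat 3 = 2. So seat 1, seat 4, seat 6, seat 7 can't be 2.
seat 4 has just one choice, so seat 4 = 6. Strike 6 from seat 6.
seat 7's domain is down to {4}, so seat 7 = 4. Strike 4 from seat 1.
That leaves seat 1 = 5. Remove 5 from seat 6.
seat 6 must be 3 (only option left). Remove 3 from seat 2.
That leaves seat 2 = 7. Strike 7 from seat 5.
seat 5 must be 1 (only option left).

seat 1=5, seat 2=7, seat 3=2, seat 4=6, seat 5=1, seat 6=3, seat 7=4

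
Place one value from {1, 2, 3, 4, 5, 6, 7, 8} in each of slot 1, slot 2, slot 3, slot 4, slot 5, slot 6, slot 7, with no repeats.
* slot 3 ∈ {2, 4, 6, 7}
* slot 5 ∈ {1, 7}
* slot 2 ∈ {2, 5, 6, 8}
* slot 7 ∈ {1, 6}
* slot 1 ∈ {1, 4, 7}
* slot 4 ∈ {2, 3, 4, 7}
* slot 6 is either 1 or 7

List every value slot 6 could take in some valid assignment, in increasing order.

The 2 variables slot 5 and slot 6 are confined to {1, 7}, which locks those values in; drop them from slot 1, slot 3, slot 4, slot 7.
That leaves slot 1 = 4. Eliminate 4 elsewhere: slot 3, slot 4.
slot 7's domain is down to {6}, so slot 7 = 6. So slot 2, slot 3 can't be 6.
slot 3 must be 2 (only option left). Strike 2 from slot 2, slot 4.
slot 4 has just one choice, so slot 4 = 3.
No further eliminations apply; slot 6 can still be any of 1, 7.

1, 7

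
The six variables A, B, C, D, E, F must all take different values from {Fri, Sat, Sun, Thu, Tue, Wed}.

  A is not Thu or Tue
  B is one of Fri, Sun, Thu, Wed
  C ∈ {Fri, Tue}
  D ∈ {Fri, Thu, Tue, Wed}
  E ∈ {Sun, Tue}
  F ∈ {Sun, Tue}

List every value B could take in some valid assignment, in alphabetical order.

The 6 variables together cover exactly {Fri, Sat, Sun, Thu, Tue, Wed} — 6 values for 6 variables — and Sat appears only in A's list, so A = Sat.
The 2 variables E and F are confined to {Sun, Tue}, which locks those values in; drop them from B, C, D.
C has just one choice, so C = Fri. Remove Fri from B, D.
No further eliminations apply; B can still be any of Thu, Wed.

Thu, Wed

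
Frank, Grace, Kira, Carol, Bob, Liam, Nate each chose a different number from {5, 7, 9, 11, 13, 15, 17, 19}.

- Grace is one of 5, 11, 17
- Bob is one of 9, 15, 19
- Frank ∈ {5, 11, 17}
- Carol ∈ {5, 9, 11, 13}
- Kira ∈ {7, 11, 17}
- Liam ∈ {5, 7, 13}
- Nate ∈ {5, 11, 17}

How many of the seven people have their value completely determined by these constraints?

3

The 3 variables Frank, Grace, Nate are confined to {5, 11, 17}, which locks those values in; drop them from Kira, Carol, Liam.
Kira must be 7 (only option left). Remove 7 from Liam.
Liam must be 13 (only option left). Eliminate 13 elsewhere: Carol.
Carol must be 9 (only option left). Remove 9 from Bob.
Determined: Kira=7, Carol=9, Liam=13. The other people each still have more than one consistent value. That makes 3.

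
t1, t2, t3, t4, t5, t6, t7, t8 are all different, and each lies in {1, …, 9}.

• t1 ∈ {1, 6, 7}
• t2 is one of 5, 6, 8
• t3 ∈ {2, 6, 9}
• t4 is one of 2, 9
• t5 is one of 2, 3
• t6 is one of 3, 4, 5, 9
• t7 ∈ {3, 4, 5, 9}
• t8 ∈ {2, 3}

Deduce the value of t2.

The 2 variables t5 and t8 are confined to {2, 3}, which locks those values in; drop them from t3, t4, t6, t7.
t4 must be 9 (only option left). So t3, t6, t7 can't be 9.
t3 must be 6 (only option left). Eliminate 6 elsewhere: t1, t2.
The 2 variables t6 and t7 are confined to {4, 5}, which locks those values in; drop them from t2.
So t2 = 8.

8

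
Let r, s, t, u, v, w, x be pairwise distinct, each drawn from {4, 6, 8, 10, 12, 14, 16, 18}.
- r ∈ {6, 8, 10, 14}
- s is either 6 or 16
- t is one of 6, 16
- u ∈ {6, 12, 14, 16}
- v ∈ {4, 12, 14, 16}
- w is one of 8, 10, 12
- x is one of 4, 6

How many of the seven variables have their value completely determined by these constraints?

1

s and t between them cover only {6, 16} — a naked pair. Remove those values from r, u, v, x.
x has just one choice, so x = 4. So v can't be 4.
u and v between them cover only {12, 14} — a naked pair. Remove those values from r, w.
Determined: x=4. The other variables each still have more than one consistent value. That makes 1.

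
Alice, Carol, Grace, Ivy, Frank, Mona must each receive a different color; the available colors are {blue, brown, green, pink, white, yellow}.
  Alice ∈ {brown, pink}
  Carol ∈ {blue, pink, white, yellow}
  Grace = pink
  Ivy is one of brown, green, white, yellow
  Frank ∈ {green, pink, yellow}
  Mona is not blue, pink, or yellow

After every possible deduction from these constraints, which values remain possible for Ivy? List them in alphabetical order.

green, white, yellow

Grace has just one choice, so Grace = pink. Strike pink from Alice, Carol, Frank.
Alice has just one choice, so Alice = brown. Eliminate brown elsewhere: Ivy, Mona.
Among the 4 still-open variables, blue fits only Carol (and all 4 values in {blue, green, white, yellow} must be used), so Carol = blue.
No further eliminations apply; Ivy can still be any of green, white, yellow.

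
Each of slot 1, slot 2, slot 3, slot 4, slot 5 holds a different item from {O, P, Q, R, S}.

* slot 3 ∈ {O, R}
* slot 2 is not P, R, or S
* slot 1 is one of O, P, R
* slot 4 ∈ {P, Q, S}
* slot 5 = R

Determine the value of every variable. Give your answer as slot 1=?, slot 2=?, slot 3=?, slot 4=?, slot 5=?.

slot 5 has just one choice, so slot 5 = R. Strike R from slot 1, slot 3.
That leaves slot 3 = O. So slot 1, slot 2 can't be O.
slot 1's domain is down to {P}, so slot 1 = P. Remove P from slot 4.
slot 2 has just one choice, so slot 2 = Q. So slot 4 can't be Q.
slot 4 has just one choice, so slot 4 = S.

slot 1=P, slot 2=Q, slot 3=O, slot 4=S, slot 5=R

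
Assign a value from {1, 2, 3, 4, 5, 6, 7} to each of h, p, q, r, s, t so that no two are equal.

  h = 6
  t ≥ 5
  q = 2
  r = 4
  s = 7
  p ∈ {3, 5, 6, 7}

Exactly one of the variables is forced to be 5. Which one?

t

h has just one choice, so h = 6. Eliminate 6 elsewhere: p, t.
q's domain is down to {2}, so q = 2.
r has just one choice, so r = 4.
s has just one choice, so s = 7. So p, t can't be 7.
So 5 goes to t.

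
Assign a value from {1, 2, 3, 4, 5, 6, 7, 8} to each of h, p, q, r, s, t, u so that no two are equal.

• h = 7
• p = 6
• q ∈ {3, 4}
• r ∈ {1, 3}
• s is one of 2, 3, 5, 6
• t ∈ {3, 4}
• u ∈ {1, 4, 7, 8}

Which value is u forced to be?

h has just one choice, so h = 7. Remove 7 from u.
p's domain is down to {6}, so p = 6. So s can't be 6.
q and t share exactly the 2 values {3, 4}; by pigeonhole those values go to them, so strike 3, 4 from r, s, u.
r's domain is down to {1}, so r = 1. Remove 1 from u.
So u = 8.

8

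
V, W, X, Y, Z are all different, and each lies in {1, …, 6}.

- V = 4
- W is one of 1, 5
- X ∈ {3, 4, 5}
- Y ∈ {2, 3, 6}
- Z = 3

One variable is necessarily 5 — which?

V has just one choice, so V = 4. Eliminate 4 elsewhere: X.
Z's domain is down to {3}, so Z = 3. Eliminate 3 elsewhere: X, Y.
So 5 goes to X.

X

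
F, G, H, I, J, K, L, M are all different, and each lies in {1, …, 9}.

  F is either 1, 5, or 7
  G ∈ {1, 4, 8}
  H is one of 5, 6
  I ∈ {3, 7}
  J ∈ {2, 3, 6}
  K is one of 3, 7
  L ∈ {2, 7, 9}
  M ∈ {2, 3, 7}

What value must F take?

1

I and K share exactly the 2 values {3, 7}; by pigeonhole those values go to them, so strike 3, 7 from F, J, L, M.
M must be 2 (only option left). So J, L can't be 2.
J has just one choice, so J = 6. Strike 6 from H.
L's domain is down to {9}, so L = 9.
That leaves H = 5. So F can't be 5.
So F = 1.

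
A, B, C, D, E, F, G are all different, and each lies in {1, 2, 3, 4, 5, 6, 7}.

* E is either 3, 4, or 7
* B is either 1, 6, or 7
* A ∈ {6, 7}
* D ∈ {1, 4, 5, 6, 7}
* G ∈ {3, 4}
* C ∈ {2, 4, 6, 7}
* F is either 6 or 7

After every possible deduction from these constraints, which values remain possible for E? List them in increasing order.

3, 4

The 7 variables together cover exactly {1, 2, 3, 4, 5, 6, 7} — 7 values for 7 variables — and 2 appears only in C's list, so C = 2.
Among the 6 still-open variables, 5 fits only D (and all 6 values in {1, 3, 4, 5, 6, 7} must be used), so D = 5.
The 5 still-open variables draw from only 5 values {1, 3, 4, 6, 7}, so each is used; only B can be 1, hence B = 1.
A and F share exactly the 2 values {6, 7}; by pigeonhole those values go to them, so strike 6, 7 from E.
No further eliminations apply; E can still be any of 3, 4.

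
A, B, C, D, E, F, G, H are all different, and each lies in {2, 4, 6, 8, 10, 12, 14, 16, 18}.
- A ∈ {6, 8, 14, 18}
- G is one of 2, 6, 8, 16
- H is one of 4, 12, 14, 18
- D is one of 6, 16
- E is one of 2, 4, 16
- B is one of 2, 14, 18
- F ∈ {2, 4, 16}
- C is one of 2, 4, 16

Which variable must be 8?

G

The 8 variables draw from only 8 values {2, 4, 6, 8, 12, 14, 16, 18}, so each is used; only H can be 12, hence H = 12.
The 3 variables C, E, F are confined to {2, 4, 16}, which locks those values in; drop them from B, D, G.
D must be 6 (only option left). Eliminate 6 elsewhere: A, G.
So 8 goes to G.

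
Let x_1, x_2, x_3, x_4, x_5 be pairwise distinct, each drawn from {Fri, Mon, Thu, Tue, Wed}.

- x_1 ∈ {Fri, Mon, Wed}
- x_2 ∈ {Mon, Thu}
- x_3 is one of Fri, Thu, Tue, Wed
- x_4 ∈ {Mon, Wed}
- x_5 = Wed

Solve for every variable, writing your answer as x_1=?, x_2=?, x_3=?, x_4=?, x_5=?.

x_5 must be Wed (only option left). So x_1, x_3, x_4 can't be Wed.
x_4 must be Mon (only option left). Eliminate Mon elsewhere: x_1, x_2.
x_1 must be Fri (only option left). Eliminate Fri elsewhere: x_3.
x_2's domain is down to {Thu}, so x_2 = Thu. Strike Thu from x_3.
x_3 has just one choice, so x_3 = Tue.

x_1=Fri, x_2=Thu, x_3=Tue, x_4=Mon, x_5=Wed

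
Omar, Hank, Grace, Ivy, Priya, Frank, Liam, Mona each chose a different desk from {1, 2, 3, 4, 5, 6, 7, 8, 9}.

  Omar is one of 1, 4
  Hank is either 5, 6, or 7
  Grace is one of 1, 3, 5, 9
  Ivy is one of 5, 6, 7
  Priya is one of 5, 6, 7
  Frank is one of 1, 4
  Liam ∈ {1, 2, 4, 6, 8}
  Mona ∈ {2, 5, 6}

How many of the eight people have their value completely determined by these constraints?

The 2 variables Omar and Frank are confined to {1, 4}, which locks those values in; drop them from Grace, Liam.
The 3 variables Hank, Ivy, Priya are confined to {5, 6, 7}, which locks those values in; drop them from Grace, Liam, Mona.
Mona must be 2 (only option left). Remove 2 from Liam.
Liam's domain is down to {8}, so Liam = 8.
Determined: Liam=8, Mona=2. The other people each still have more than one consistent value. That makes 2.

2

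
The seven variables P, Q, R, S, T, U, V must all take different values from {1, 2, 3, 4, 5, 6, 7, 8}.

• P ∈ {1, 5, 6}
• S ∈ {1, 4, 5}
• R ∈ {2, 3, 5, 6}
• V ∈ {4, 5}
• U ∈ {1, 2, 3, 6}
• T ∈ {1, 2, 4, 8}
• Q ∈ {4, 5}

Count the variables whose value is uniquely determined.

3

Among the 7 variables, 8 fits only T (and all 7 values in {1, 2, 3, 4, 5, 6, 8} must be used), so T = 8.
Q and V between them cover only {4, 5} — a naked pair. Remove those values from P, R, S.
S's domain is down to {1}, so S = 1. Strike 1 from P, U.
P has just one choice, so P = 6. Strike 6 from R, U.
Determined: P=6, S=1, T=8. The other variables each still have more than one consistent value. That makes 3.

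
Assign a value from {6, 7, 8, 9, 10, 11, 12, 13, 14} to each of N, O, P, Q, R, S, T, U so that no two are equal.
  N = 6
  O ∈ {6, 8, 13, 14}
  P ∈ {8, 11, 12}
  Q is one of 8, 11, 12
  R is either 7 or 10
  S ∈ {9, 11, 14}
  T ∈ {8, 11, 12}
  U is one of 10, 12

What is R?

7

N must be 6 (only option left). Eliminate 6 elsewhere: O.
P, Q, T between them cover only {8, 11, 12} — a naked triple. Remove those values from O, S, U.
That leaves U = 10. Eliminate 10 elsewhere: R.
So R = 7.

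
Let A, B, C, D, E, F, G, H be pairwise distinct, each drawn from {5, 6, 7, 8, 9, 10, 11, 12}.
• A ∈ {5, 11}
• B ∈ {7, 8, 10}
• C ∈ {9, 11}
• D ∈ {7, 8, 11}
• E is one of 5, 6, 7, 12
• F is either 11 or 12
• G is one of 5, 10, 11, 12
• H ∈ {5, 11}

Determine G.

Among the 8 variables, 6 fits only E (and all 8 values in {5, 6, 7, 8, 9, 10, 11, 12} must be used), so E = 6.
Among the 7 still-open variables, 9 fits only C (and all 7 values in {5, 7, 8, 9, 10, 11, 12} must be used), so C = 9.
A and H between them cover only {5, 11} — a naked pair. Remove those values from D, F, G.
F has just one choice, so F = 12. Remove 12 from G.
So G = 10.

10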